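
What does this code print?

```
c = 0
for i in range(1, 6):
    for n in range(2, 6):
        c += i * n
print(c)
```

210

i=1,n=2: c = 0+2 = 2
i=1,n=3: c = 2+3 = 5
i=1,n=4: c = 5+4 = 9
i=1,n=5: c = 9+5 = 14
i=2,n=2: c = 14+4 = 18
i=2,n=3: c = 18+6 = 24
i=2,n=4: c = 24+8 = 32
i=2,n=5: c = 32+10 = 42
i=3,n=2: c = 42+6 = 48
i=3,n=3: c = 48+9 = 57
i=3,n=4: c = 57+12 = 69
i=3,n=5: c = 69+15 = 84
i=4,n=2: c = 84+8 = 92
i=4,n=3: c = 92+12 = 104
i=4,n=4: c = 104+16 = 120
i=4,n=5: c = 120+20 = 140
i=5,n=2: c = 140+10 = 150
i=5,n=3: c = 150+15 = 165
i=5,n=4: c = 165+20 = 185
i=5,n=5: c = 185+25 = 210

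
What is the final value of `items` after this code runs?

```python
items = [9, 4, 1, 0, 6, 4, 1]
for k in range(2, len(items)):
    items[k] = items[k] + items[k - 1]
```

[9, 4, 5, 5, 11, 15, 16]

k=2: items[2] = 1+4 = 5 → [9, 4, 5, 0, 6, 4, 1]
k=3: items[3] = 0+5 = 5 → [9, 4, 5, 5, 6, 4, 1]
k=4: items[4] = 6+5 = 11 → [9, 4, 5, 5, 11, 4, 1]
k=5: items[5] = 4+11 = 15 → [9, 4, 5, 5, 11, 15, 1]
k=6: items[6] = 1+15 = 16 → [9, 4, 5, 5, 11, 15, 16]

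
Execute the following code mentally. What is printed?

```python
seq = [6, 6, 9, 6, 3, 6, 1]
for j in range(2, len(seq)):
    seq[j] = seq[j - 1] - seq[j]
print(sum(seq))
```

j=2: seq[2] = 6-9 = -3 → [6, 6, -3, 6, 3, 6, 1]
j=3: seq[3] = (-3)-6 = -9 → [6, 6, -3, -9, 3, 6, 1]
j=4: seq[4] = (-9)-3 = -12 → [6, 6, -3, -9, -12, 6, 1]
j=5: seq[5] = (-12)-6 = -18 → [6, 6, -3, -9, -12, -18, 1]
j=6: seq[6] = (-18)-1 = -19 → [6, 6, -3, -9, -12, -18, -19]
sum = -49

-49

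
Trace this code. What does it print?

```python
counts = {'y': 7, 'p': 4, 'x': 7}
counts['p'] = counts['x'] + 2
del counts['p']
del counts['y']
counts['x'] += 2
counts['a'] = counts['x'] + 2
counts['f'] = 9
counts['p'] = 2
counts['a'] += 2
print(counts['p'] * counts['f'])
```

18

counts['p'] = counts['x']+2 = 9 → {'y': 7, 'p': 9, 'x': 7}
del 'p' → {'y': 7, 'x': 7}
del 'y' → {'x': 7}
counts['x'] = 7+2 = 9 → {'x': 9}
counts['a'] = counts['x']+2 = 11 → {'x': 9, 'a': 11}
counts['f'] = 9 → {'x': 9, 'a': 11, 'f': 9}
counts['p'] = 2 → {'x': 9, 'a': 11, 'f': 9, 'p': 2}
counts['a'] = 11+2 = 13 → {'x': 9, 'a': 13, 'f': 9, 'p': 2}
counts['p']*counts['f'] = 2*9 = 18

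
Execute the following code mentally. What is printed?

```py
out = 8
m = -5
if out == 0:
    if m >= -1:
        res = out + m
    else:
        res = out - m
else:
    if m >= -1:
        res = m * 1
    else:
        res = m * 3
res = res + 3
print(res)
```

-12

out=8, m=-5
out == 0 is False; m >= -1 is False
→ res = m * 3 = -15
res = (-15)+3 = -12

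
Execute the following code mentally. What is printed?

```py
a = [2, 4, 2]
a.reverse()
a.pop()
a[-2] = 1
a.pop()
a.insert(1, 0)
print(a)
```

[1, 0]

reverse → [2, 4, 2]
pop() removes 2 → [2, 4]
a[-2] = 1 → [1, 4]
pop() removes 4 → [1]
insert 0 at 1 → [1, 0]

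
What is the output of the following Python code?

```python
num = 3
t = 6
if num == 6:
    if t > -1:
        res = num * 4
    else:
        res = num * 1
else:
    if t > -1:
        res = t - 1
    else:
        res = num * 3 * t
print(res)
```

num=3, t=6
num == 6 is False; t > -1 is True
→ res = t - 1 = 5

5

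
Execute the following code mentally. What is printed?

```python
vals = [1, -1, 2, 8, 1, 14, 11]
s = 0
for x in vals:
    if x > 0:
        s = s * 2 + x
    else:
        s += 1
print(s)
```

x=1: >0, s = 0*2+1 = 1
x=-1: not >0, s = 1+1 = 2
x=2: >0, s = 2*2+2 = 6
x=8: >0, s = 6*2+8 = 20
x=1: >0, s = 20*2+1 = 41
x=14: >0, s = 41*2+14 = 96
x=11: >0, s = 96*2+11 = 203

203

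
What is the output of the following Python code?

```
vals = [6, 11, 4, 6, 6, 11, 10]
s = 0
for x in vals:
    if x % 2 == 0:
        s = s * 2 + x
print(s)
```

174

x=6: even, s = 0*2+6 = 6
x=11: not even
x=4: even, s = 6*2+4 = 16
x=6: even, s = 16*2+6 = 38
x=6: even, s = 38*2+6 = 82
x=11: not even
x=10: even, s = 82*2+10 = 174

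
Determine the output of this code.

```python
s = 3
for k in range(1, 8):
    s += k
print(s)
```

31

k=1: s = 3+1 = 4
k=2: s = 4+2 = 6
k=3: s = 6+3 = 9
k=4: s = 9+4 = 13
k=5: s = 13+5 = 18
k=6: s = 18+6 = 24
k=7: s = 24+7 = 31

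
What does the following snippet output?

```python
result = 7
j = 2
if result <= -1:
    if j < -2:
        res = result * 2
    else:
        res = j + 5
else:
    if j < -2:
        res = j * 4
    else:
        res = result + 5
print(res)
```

12

result=7, j=2
result <= -1 is False; j < -2 is False
→ res = result + 5 = 12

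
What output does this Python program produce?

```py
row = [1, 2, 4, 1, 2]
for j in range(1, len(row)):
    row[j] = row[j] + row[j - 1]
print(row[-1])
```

j=1: row[1] = 2+1 = 3 → [1, 3, 4, 1, 2]
j=2: row[2] = 4+3 = 7 → [1, 3, 7, 1, 2]
j=3: row[3] = 1+7 = 8 → [1, 3, 7, 8, 2]
j=4: row[4] = 2+8 = 10 → [1, 3, 7, 8, 10]

10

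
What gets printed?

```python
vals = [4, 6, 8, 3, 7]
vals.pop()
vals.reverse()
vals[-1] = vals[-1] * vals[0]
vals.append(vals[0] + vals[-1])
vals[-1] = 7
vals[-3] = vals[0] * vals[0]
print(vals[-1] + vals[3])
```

pop() removes 7 → [4, 6, 8, 3]
reverse → [3, 8, 6, 4]
vals[-1] = vals[-1]*vals[0] = 4*3 = 12 → [3, 8, 6, 12]
append vals[0]+vals[-1] = 3+12 = 15 → [3, 8, 6, 12, 15]
vals[-1] = 7 → [3, 8, 6, 12, 7]
vals[-3] = vals[0]*vals[0] = 3*3 = 9 → [3, 8, 9, 12, 7]
vals[-1]+vals[3] = 7+12 = 19

19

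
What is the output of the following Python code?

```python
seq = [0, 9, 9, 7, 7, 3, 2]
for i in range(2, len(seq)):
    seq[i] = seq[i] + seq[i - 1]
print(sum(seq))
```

156

i=2: seq[2] = 9+9 = 18 → [0, 9, 18, 7, 7, 3, 2]
i=3: seq[3] = 7+18 = 25 → [0, 9, 18, 25, 7, 3, 2]
i=4: seq[4] = 7+25 = 32 → [0, 9, 18, 25, 32, 3, 2]
i=5: seq[5] = 3+32 = 35 → [0, 9, 18, 25, 32, 35, 2]
i=6: seq[6] = 2+35 = 37 → [0, 9, 18, 25, 32, 35, 37]
sum = 156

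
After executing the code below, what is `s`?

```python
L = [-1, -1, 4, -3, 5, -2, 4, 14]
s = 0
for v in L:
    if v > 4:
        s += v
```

v=-1: not >4
v=-1: not >4
v=4: not >4
v=-3: not >4
v=5: >4, s = 0+5 = 5
v=-2: not >4
v=4: not >4
v=14: >4, s = 5+14 = 19

19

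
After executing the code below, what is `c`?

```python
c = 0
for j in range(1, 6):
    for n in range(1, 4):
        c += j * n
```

90

j=1,n=1: c = 0+1 = 1
j=1,n=2: c = 1+2 = 3
j=1,n=3: c = 3+3 = 6
j=2,n=1: c = 6+2 = 8
j=2,n=2: c = 8+4 = 12
j=2,n=3: c = 12+6 = 18
j=3,n=1: c = 18+3 = 21
j=3,n=2: c = 21+6 = 27
j=3,n=3: c = 27+9 = 36
j=4,n=1: c = 36+4 = 40
j=4,n=2: c = 40+8 = 48
j=4,n=3: c = 48+12 = 60
j=5,n=1: c = 60+5 = 65
j=5,n=2: c = 65+10 = 75
j=5,n=3: c = 75+15 = 90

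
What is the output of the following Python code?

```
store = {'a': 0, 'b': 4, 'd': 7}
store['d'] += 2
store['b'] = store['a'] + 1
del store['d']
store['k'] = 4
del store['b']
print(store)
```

{'a': 0, 'k': 4}

store['d'] = 7+2 = 9 → {'a': 0, 'b': 4, 'd': 9}
store['b'] = store['a']+1 = 1 → {'a': 0, 'b': 1, 'd': 9}
del 'd' → {'a': 0, 'b': 1}
store['k'] = 4 → {'a': 0, 'b': 1, 'k': 4}
del 'b' → {'a': 0, 'k': 4}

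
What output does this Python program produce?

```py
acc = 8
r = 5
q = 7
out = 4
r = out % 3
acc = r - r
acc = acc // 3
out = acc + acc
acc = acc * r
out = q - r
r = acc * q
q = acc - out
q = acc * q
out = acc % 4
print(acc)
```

0

r = 4%3 = 1
acc = 1-1 = 0
acc = 0//3 = 0
out = 0+0 = 0
acc = 0*1 = 0
out = 7-1 = 6
r = 0*7 = 0
q = 0-6 = -6
q = 0*(-6) = 0
out = 0%4 = 0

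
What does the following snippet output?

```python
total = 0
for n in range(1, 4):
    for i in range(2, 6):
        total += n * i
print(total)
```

n=1,i=2: total = 0+2 = 2
n=1,i=3: total = 2+3 = 5
n=1,i=4: total = 5+4 = 9
n=1,i=5: total = 9+5 = 14
n=2,i=2: total = 14+4 = 18
n=2,i=3: total = 18+6 = 24
n=2,i=4: total = 24+8 = 32
n=2,i=5: total = 32+10 = 42
n=3,i=2: total = 42+6 = 48
n=3,i=3: total = 48+9 = 57
n=3,i=4: total = 57+12 = 69
n=3,i=5: total = 69+15 = 84

84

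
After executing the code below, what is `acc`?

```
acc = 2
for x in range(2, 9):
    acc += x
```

37

x=2: acc = 2+2 = 4
x=3: acc = 4+3 = 7
x=4: acc = 7+4 = 11
x=5: acc = 11+5 = 16
x=6: acc = 16+6 = 22
x=7: acc = 22+7 = 29
x=8: acc = 29+8 = 37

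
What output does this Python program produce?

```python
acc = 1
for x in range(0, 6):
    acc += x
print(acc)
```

16

x=0: acc = 1+0 = 1
x=1: acc = 1+1 = 2
x=2: acc = 2+2 = 4
x=3: acc = 4+3 = 7
x=4: acc = 7+4 = 11
x=5: acc = 11+5 = 16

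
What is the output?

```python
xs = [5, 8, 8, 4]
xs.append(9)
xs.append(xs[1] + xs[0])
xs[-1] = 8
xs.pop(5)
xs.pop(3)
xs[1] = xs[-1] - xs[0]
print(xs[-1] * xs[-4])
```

45

append 9 → [5, 8, 8, 4, 9]
append xs[1]+xs[0] = 8+5 = 13 → [5, 8, 8, 4, 9, 13]
xs[-1] = 8 → [5, 8, 8, 4, 9, 8]
pop(5) removes 8 → [5, 8, 8, 4, 9]
pop(3) removes 4 → [5, 8, 8, 9]
xs[1] = xs[-1]-xs[0] = 9-5 = 4 → [5, 4, 8, 9]
xs[-1]*xs[-4] = 9*5 = 45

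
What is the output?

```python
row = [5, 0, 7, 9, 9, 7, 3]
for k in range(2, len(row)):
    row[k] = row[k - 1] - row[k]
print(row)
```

[5, 0, -7, -16, -25, -32, -35]

k=2: row[2] = 0-7 = -7 → [5, 0, -7, 9, 9, 7, 3]
k=3: row[3] = (-7)-9 = -16 → [5, 0, -7, -16, 9, 7, 3]
k=4: row[4] = (-16)-9 = -25 → [5, 0, -7, -16, -25, 7, 3]
k=5: row[5] = (-25)-7 = -32 → [5, 0, -7, -16, -25, -32, 3]
k=6: row[6] = (-32)-3 = -35 → [5, 0, -7, -16, -25, -32, -35]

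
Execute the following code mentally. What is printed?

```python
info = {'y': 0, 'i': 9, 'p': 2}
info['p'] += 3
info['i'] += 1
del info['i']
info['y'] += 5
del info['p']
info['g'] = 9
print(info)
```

info['p'] = 2+3 = 5 → {'y': 0, 'i': 9, 'p': 5}
info['i'] = 9+1 = 10 → {'y': 0, 'i': 10, 'p': 5}
del 'i' → {'y': 0, 'p': 5}
info['y'] = 0+5 = 5 → {'y': 5, 'p': 5}
del 'p' → {'y': 5}
info['g'] = 9 → {'y': 5, 'g': 9}

{'y': 5, 'g': 9}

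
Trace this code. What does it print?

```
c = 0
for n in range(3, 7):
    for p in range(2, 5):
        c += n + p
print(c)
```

90

n=3,p=2: c = 0+5 = 5
n=3,p=3: c = 5+6 = 11
n=3,p=4: c = 11+7 = 18
n=4,p=2: c = 18+6 = 24
n=4,p=3: c = 24+7 = 31
n=4,p=4: c = 31+8 = 39
n=5,p=2: c = 39+7 = 46
n=5,p=3: c = 46+8 = 54
n=5,p=4: c = 54+9 = 63
n=6,p=2: c = 63+8 = 71
n=6,p=3: c = 71+9 = 80
n=6,p=4: c = 80+10 = 90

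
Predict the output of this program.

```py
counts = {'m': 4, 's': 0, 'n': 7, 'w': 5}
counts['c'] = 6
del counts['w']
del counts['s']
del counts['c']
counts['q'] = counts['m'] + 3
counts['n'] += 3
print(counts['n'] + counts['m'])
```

counts['c'] = 6 → {'m': 4, 's': 0, 'n': 7, 'w': 5, 'c': 6}
del 'w' → {'m': 4, 's': 0, 'n': 7, 'c': 6}
del 's' → {'m': 4, 'n': 7, 'c': 6}
del 'c' → {'m': 4, 'n': 7}
counts['q'] = counts['m']+3 = 7 → {'m': 4, 'n': 7, 'q': 7}
counts['n'] = 7+3 = 10 → {'m': 4, 'n': 10, 'q': 7}
counts['n']+counts['m'] = 10+4 = 14

14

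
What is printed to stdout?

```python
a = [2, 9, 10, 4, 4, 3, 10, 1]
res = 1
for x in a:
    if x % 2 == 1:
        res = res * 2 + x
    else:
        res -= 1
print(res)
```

x=2: not odd, res = 1-1 = 0
x=9: odd, res = 0*2+9 = 9
x=10: not odd, res = 9-1 = 8
x=4: not odd, res = 8-1 = 7
x=4: not odd, res = 7-1 = 6
x=3: odd, res = 6*2+3 = 15
x=10: not odd, res = 15-1 = 14
x=1: odd, res = 14*2+1 = 29

29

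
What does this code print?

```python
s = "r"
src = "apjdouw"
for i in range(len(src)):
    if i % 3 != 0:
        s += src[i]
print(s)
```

i=0: skip
i=1: add 'p' → 'rp'
i=2: add 'j' → 'rpj'
i=3: skip
i=4: add 'o' → 'rpjo'
i=5: add 'u' → 'rpjou'
i=6: skip

rpjou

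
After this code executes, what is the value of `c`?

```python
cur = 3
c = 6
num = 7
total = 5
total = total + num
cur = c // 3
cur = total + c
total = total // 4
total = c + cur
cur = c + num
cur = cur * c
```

total = 5+7 = 12
cur = 6//3 = 2
cur = 12+6 = 18
total = 12//4 = 3
total = 6+18 = 24
cur = 6+7 = 13
cur = 13*6 = 78

6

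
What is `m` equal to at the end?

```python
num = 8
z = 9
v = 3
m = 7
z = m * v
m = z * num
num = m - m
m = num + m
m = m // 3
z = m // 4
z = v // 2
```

z = 7*3 = 21
m = 21*8 = 168
num = 168-168 = 0
m = 0+168 = 168
m = 168//3 = 56
z = 56//4 = 14
z = 3//2 = 1

56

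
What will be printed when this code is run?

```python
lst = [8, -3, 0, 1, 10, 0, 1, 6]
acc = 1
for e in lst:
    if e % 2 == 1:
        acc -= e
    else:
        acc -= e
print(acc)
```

-22

e=8: not odd, acc = 1-8 = -7
e=-3: odd, acc = (-7)-(-3) = -4
e=0: not odd, acc = (-4)-0 = -4
e=1: odd, acc = (-4)-1 = -5
e=10: not odd, acc = (-5)-10 = -15
e=0: not odd, acc = (-15)-0 = -15
e=1: odd, acc = (-15)-1 = -16
e=6: not odd, acc = (-16)-6 = -22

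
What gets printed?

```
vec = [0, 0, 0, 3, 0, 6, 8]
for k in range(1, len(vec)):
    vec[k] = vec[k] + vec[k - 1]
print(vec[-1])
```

17

k=1: vec[1] = 0+0 = 0 → [0, 0, 0, 3, 0, 6, 8]
k=2: vec[2] = 0+0 = 0 → [0, 0, 0, 3, 0, 6, 8]
k=3: vec[3] = 3+0 = 3 → [0, 0, 0, 3, 0, 6, 8]
k=4: vec[4] = 0+3 = 3 → [0, 0, 0, 3, 3, 6, 8]
k=5: vec[5] = 6+3 = 9 → [0, 0, 0, 3, 3, 9, 8]
k=6: vec[6] = 8+9 = 17 → [0, 0, 0, 3, 3, 9, 17]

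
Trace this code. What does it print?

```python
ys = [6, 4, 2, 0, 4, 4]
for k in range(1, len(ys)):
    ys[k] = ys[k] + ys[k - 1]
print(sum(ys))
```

k=1: ys[1] = 4+6 = 10 → [6, 10, 2, 0, 4, 4]
k=2: ys[2] = 2+10 = 12 → [6, 10, 12, 0, 4, 4]
k=3: ys[3] = 0+12 = 12 → [6, 10, 12, 12, 4, 4]
k=4: ys[4] = 4+12 = 16 → [6, 10, 12, 12, 16, 4]
k=5: ys[5] = 4+16 = 20 → [6, 10, 12, 12, 16, 20]
sum = 76

76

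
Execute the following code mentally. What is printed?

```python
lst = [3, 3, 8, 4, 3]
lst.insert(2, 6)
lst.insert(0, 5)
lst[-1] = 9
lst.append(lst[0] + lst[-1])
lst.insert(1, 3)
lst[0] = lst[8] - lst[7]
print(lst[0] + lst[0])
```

10

insert 6 at 2 → [3, 3, 6, 8, 4, 3]
insert 5 at 0 → [5, 3, 3, 6, 8, 4, 3]
lst[-1] = 9 → [5, 3, 3, 6, 8, 4, 9]
append lst[0]+lst[-1] = 5+9 = 14 → [5, 3, 3, 6, 8, 4, 9, 14]
insert 3 at 1 → [5, 3, 3, 3, 6, 8, 4, 9, 14]
lst[0] = lst[8]-lst[7] = 14-9 = 5 → [5, 3, 3, 3, 6, 8, 4, 9, 14]
lst[0]+lst[0] = 5+5 = 10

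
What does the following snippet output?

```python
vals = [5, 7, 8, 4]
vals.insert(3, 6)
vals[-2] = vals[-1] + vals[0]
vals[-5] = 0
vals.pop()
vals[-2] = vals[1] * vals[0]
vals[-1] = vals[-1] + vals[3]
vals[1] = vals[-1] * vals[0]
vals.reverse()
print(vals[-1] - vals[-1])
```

insert 6 at 3 → [5, 7, 8, 6, 4]
vals[-2] = vals[-1]+vals[0] = 4+5 = 9 → [5, 7, 8, 9, 4]
vals[-5] = 0 → [0, 7, 8, 9, 4]
pop() removes 4 → [0, 7, 8, 9]
vals[-2] = vals[1]*vals[0] = 7*0 = 0 → [0, 7, 0, 9]
vals[-1] = vals[-1]+vals[3] = 9+9 = 18 → [0, 7, 0, 18]
vals[1] = vals[-1]*vals[0] = 18*0 = 0 → [0, 0, 0, 18]
reverse → [18, 0, 0, 0]
vals[-1]-vals[-1] = 0-0 = 0

0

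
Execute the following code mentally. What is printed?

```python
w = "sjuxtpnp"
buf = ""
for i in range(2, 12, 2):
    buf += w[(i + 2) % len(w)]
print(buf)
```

i=2: add w[4]='t' → 't'
i=4: add w[6]='n' → 'tn'
i=6: add w[0]='s' → 'tns'
i=8: add w[2]='u' → 'tnsu'
i=10: add w[4]='t' → 'tnsut'

tnsut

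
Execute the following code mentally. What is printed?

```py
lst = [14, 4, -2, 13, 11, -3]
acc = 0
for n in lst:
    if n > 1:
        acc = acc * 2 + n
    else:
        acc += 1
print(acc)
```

170

n=14: >1, acc = 0*2+14 = 14
n=4: >1, acc = 14*2+4 = 32
n=-2: not >1, acc = 32+1 = 33
n=13: >1, acc = 33*2+13 = 79
n=11: >1, acc = 79*2+11 = 169
n=-3: not >1, acc = 169+1 = 170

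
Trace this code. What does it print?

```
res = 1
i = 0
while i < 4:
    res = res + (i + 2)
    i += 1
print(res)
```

15

i=0: res = 1+2 = 3
i=1: res = 3+3 = 6
i=2: res = 6+4 = 10
i=3: res = 10+5 = 15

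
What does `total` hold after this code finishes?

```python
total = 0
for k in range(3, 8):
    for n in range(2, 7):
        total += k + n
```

225

k=3,n=2: total = 0+5 = 5
k=3,n=3: total = 5+6 = 11
k=3,n=4: total = 11+7 = 18
k=3,n=5: total = 18+8 = 26
k=3,n=6: total = 26+9 = 35
k=4,n=2: total = 35+6 = 41
k=4,n=3: total = 41+7 = 48
k=4,n=4: total = 48+8 = 56
k=4,n=5: total = 56+9 = 65
k=4,n=6: total = 65+10 = 75
k=5,n=2: total = 75+7 = 82
k=5,n=3: total = 82+8 = 90
k=5,n=4: total = 90+9 = 99
k=5,n=5: total = 99+10 = 109
k=5,n=6: total = 109+11 = 120
k=6,n=2: total = 120+8 = 128
k=6,n=3: total = 128+9 = 137
k=6,n=4: total = 137+10 = 147
k=6,n=5: total = 147+11 = 158
k=6,n=6: total = 158+12 = 170
k=7,n=2: total = 170+9 = 179
k=7,n=3: total = 179+10 = 189
k=7,n=4: total = 189+11 = 200
k=7,n=5: total = 200+12 = 212
k=7,n=6: total = 212+13 = 225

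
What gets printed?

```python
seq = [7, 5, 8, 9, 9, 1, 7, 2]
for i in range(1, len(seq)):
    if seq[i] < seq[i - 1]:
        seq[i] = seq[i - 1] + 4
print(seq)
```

i=1: 5<7, seq[1] = 7+4 = 11 → [7, 11, 8, 9, 9, 1, 7, 2]
i=2: 8<11, seq[2] = 11+4 = 15 → [7, 11, 15, 9, 9, 1, 7, 2]
i=3: 9<15, seq[3] = 15+4 = 19 → [7, 11, 15, 19, 9, 1, 7, 2]
i=4: 9<19, seq[4] = 19+4 = 23 → [7, 11, 15, 19, 23, 1, 7, 2]
i=5: 1<23, seq[5] = 23+4 = 27 → [7, 11, 15, 19, 23, 27, 7, 2]
i=6: 7<27, seq[6] = 27+4 = 31 → [7, 11, 15, 19, 23, 27, 31, 2]
i=7: 2<31, seq[7] = 31+4 = 35 → [7, 11, 15, 19, 23, 27, 31, 35]

[7, 11, 15, 19, 23, 27, 31, 35]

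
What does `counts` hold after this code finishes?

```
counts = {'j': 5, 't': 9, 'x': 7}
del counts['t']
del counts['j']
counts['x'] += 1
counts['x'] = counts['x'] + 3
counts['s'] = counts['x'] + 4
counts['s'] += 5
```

{'x': 11, 's': 20}

del 't' → {'j': 5, 'x': 7}
del 'j' → {'x': 7}
counts['x'] = 7+1 = 8 → {'x': 8}
counts['x'] = counts['x']+3 = 11 → {'x': 11}
counts['s'] = counts['x']+4 = 15 → {'x': 11, 's': 15}
counts['s'] = 15+5 = 20 → {'x': 11, 's': 20}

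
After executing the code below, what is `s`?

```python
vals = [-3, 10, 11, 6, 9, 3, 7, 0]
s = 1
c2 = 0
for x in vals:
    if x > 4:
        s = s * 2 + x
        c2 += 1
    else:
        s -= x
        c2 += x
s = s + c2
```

x=-3: not >4, s = 1-(-3) = 4; c2=-3
x=10: >4, s = 4*2+10 = 18; c2=-2
x=11: >4, s = 18*2+11 = 47; c2=-1
x=6: >4, s = 47*2+6 = 100; c2=0
x=9: >4, s = 100*2+9 = 209; c2=1
x=3: not >4, s = 209-3 = 206; c2=4
x=7: >4, s = 206*2+7 = 419; c2=5
x=0: not >4, s = 419-0 = 419; c2=5
s+c2 = 419+5 = 424

424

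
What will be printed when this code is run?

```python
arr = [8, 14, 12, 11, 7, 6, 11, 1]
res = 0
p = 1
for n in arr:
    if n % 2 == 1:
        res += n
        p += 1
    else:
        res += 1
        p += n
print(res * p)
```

n=8: not odd, res = 0+1 = 1; p=9
n=14: not odd, res = 1+1 = 2; p=23
n=12: not odd, res = 2+1 = 3; p=35
n=11: odd, res = 3+11 = 14; p=36
n=7: odd, res = 14+7 = 21; p=37
n=6: not odd, res = 21+1 = 22; p=43
n=11: odd, res = 22+11 = 33; p=44
n=1: odd, res = 33+1 = 34; p=45
res*p = 34*45 = 1530

1530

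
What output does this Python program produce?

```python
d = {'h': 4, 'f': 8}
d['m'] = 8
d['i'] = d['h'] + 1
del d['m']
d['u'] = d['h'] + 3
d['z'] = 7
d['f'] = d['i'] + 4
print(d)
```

d['m'] = 8 → {'h': 4, 'f': 8, 'm': 8}
d['i'] = d['h']+1 = 5 → {'h': 4, 'f': 8, 'm': 8, 'i': 5}
del 'm' → {'h': 4, 'f': 8, 'i': 5}
d['u'] = d['h']+3 = 7 → {'h': 4, 'f': 8, 'i': 5, 'u': 7}
d['z'] = 7 → {'h': 4, 'f': 8, 'i': 5, 'u': 7, 'z': 7}
d['f'] = d['i']+4 = 9 → {'h': 4, 'f': 9, 'i': 5, 'u': 7, 'z': 7}

{'h': 4, 'f': 9, 'i': 5, 'u': 7, 'z': 7}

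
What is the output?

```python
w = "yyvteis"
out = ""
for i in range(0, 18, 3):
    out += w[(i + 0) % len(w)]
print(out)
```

ytsviy

i=0: add w[0]='y' → 'y'
i=3: add w[3]='t' → 'yt'
i=6: add w[6]='s' → 'yts'
i=9: add w[2]='v' → 'ytsv'
i=12: add w[5]='i' → 'ytsvi'
i=15: add w[1]='y' → 'ytsviy'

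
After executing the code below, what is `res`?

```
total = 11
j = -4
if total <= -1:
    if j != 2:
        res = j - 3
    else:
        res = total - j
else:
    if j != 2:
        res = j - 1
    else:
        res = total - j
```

total=11, j=-4
total <= -1 is False; j != 2 is True
→ res = j - 1 = -5

-5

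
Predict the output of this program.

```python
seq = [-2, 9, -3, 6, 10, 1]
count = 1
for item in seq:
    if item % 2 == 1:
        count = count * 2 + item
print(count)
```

39

item=-2: not odd
item=9: odd, count = 1*2+9 = 11
item=-3: odd, count = 11*2+(-3) = 19
item=6: not odd
item=10: not odd
item=1: odd, count = 19*2+1 = 39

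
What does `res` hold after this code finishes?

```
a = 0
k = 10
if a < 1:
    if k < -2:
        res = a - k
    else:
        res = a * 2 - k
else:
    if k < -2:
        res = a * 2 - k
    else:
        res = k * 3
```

-10

a=0, k=10
a < 1 is True; k < -2 is False
→ res = a * 2 - k = -10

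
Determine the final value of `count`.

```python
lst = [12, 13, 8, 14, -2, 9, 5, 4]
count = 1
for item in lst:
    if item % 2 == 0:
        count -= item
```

-35

item=12: even, count = 1-12 = -11
item=13: not even
item=8: even, count = (-11)-8 = -19
item=14: even, count = (-19)-14 = -33
item=-2: even, count = (-33)-(-2) = -31
item=9: not even
item=5: not even
item=4: even, count = (-31)-4 = -35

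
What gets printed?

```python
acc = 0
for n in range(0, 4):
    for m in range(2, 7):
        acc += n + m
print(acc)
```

n=0,m=2: acc = 0+2 = 2
n=0,m=3: acc = 2+3 = 5
n=0,m=4: acc = 5+4 = 9
n=0,m=5: acc = 9+5 = 14
n=0,m=6: acc = 14+6 = 20
n=1,m=2: acc = 20+3 = 23
n=1,m=3: acc = 23+4 = 27
n=1,m=4: acc = 27+5 = 32
n=1,m=5: acc = 32+6 = 38
n=1,m=6: acc = 38+7 = 45
n=2,m=2: acc = 45+4 = 49
n=2,m=3: acc = 49+5 = 54
n=2,m=4: acc = 54+6 = 60
n=2,m=5: acc = 60+7 = 67
n=2,m=6: acc = 67+8 = 75
n=3,m=2: acc = 75+5 = 80
n=3,m=3: acc = 80+6 = 86
n=3,m=4: acc = 86+7 = 93
n=3,m=5: acc = 93+8 = 101
n=3,m=6: acc = 101+9 = 110

110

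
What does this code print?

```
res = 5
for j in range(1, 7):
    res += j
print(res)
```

j=1: res = 5+1 = 6
j=2: res = 6+2 = 8
j=3: res = 8+3 = 11
j=4: res = 11+4 = 15
j=5: res = 15+5 = 20
j=6: res = 20+6 = 26

26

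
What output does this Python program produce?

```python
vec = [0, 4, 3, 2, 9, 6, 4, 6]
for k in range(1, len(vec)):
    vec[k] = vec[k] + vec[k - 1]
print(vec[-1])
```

k=1: vec[1] = 4+0 = 4 → [0, 4, 3, 2, 9, 6, 4, 6]
k=2: vec[2] = 3+4 = 7 → [0, 4, 7, 2, 9, 6, 4, 6]
k=3: vec[3] = 2+7 = 9 → [0, 4, 7, 9, 9, 6, 4, 6]
k=4: vec[4] = 9+9 = 18 → [0, 4, 7, 9, 18, 6, 4, 6]
k=5: vec[5] = 6+18 = 24 → [0, 4, 7, 9, 18, 24, 4, 6]
k=6: vec[6] = 4+24 = 28 → [0, 4, 7, 9, 18, 24, 28, 6]
k=7: vec[7] = 6+28 = 34 → [0, 4, 7, 9, 18, 24, 28, 34]

34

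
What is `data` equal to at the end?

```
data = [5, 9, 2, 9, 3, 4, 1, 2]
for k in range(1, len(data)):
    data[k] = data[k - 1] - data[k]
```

k=1: data[1] = 5-9 = -4 → [5, -4, 2, 9, 3, 4, 1, 2]
k=2: data[2] = (-4)-2 = -6 → [5, -4, -6, 9, 3, 4, 1, 2]
k=3: data[3] = (-6)-9 = -15 → [5, -4, -6, -15, 3, 4, 1, 2]
k=4: data[4] = (-15)-3 = -18 → [5, -4, -6, -15, -18, 4, 1, 2]
k=5: data[5] = (-18)-4 = -22 → [5, -4, -6, -15, -18, -22, 1, 2]
k=6: data[6] = (-22)-1 = -23 → [5, -4, -6, -15, -18, -22, -23, 2]
k=7: data[7] = (-23)-2 = -25 → [5, -4, -6, -15, -18, -22, -23, -25]

[5, -4, -6, -15, -18, -22, -23, -25]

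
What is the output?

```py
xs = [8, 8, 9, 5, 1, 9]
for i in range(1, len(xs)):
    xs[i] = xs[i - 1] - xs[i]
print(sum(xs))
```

-54

i=1: xs[1] = 8-8 = 0 → [8, 0, 9, 5, 1, 9]
i=2: xs[2] = 0-9 = -9 → [8, 0, -9, 5, 1, 9]
i=3: xs[3] = (-9)-5 = -14 → [8, 0, -9, -14, 1, 9]
i=4: xs[4] = (-14)-1 = -15 → [8, 0, -9, -14, -15, 9]
i=5: xs[5] = (-15)-9 = -24 → [8, 0, -9, -14, -15, -24]
sum = -54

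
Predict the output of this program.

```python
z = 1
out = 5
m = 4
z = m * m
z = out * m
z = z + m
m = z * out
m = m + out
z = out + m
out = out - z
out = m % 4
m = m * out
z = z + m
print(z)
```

z = 4*4 = 16
z = 5*4 = 20
z = 20+4 = 24
m = 24*5 = 120
m = 120+5 = 125
z = 5+125 = 130
out = 5-130 = -125
out = 125%4 = 1
m = 125*1 = 125
z = 130+125 = 255

255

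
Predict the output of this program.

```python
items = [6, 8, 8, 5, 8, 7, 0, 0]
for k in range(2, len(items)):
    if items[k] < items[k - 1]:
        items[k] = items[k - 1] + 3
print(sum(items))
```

k=2: 8>=8, unchanged → [6, 8, 8, 5, 8, 7, 0, 0]
k=3: 5<8, items[3] = 8+3 = 11 → [6, 8, 8, 11, 8, 7, 0, 0]
k=4: 8<11, items[4] = 11+3 = 14 → [6, 8, 8, 11, 14, 7, 0, 0]
k=5: 7<14, items[5] = 14+3 = 17 → [6, 8, 8, 11, 14, 17, 0, 0]
k=6: 0<17, items[6] = 17+3 = 20 → [6, 8, 8, 11, 14, 17, 20, 0]
k=7: 0<20, items[7] = 20+3 = 23 → [6, 8, 8, 11, 14, 17, 20, 23]
sum = 107

107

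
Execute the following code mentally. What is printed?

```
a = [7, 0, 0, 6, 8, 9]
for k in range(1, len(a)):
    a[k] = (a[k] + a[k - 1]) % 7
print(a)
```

[7, 0, 0, 6, 0, 2]

k=1: a[1] = (0+7)%7 = 0 → [7, 0, 0, 6, 8, 9]
k=2: a[2] = (0+0)%7 = 0 → [7, 0, 0, 6, 8, 9]
k=3: a[3] = (6+0)%7 = 6 → [7, 0, 0, 6, 8, 9]
k=4: a[4] = (8+6)%7 = 0 → [7, 0, 0, 6, 0, 9]
k=5: a[5] = (9+0)%7 = 2 → [7, 0, 0, 6, 0, 2]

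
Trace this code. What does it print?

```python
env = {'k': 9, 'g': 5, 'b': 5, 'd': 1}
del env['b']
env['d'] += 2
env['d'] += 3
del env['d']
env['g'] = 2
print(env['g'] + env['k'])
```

del 'b' → {'k': 9, 'g': 5, 'd': 1}
env['d'] = 1+2 = 3 → {'k': 9, 'g': 5, 'd': 3}
env['d'] = 3+3 = 6 → {'k': 9, 'g': 5, 'd': 6}
del 'd' → {'k': 9, 'g': 5}
env['g'] = 2 → {'k': 9, 'g': 2}
env['g']+env['k'] = 2+9 = 11

11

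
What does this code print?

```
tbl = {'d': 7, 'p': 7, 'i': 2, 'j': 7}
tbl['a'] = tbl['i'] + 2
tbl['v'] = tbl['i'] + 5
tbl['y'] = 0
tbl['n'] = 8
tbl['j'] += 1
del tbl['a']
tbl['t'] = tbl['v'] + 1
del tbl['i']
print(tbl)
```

tbl['a'] = tbl['i']+2 = 4 → {'d': 7, 'p': 7, 'i': 2, 'j': 7, 'a': 4}
tbl['v'] = tbl['i']+5 = 7 → {'d': 7, 'p': 7, 'i': 2, 'j': 7, 'a': 4, 'v': 7}
tbl['y'] = 0 → {'d': 7, 'p': 7, 'i': 2, 'j': 7, 'a': 4, 'v': 7, 'y': 0}
tbl['n'] = 8 → {'d': 7, 'p': 7, 'i': 2, 'j': 7, 'a': 4, 'v': 7, 'y': 0, 'n': 8}
tbl['j'] = 7+1 = 8 → {'d': 7, 'p': 7, 'i': 2, 'j': 8, 'a': 4, 'v': 7, 'y': 0, 'n': 8}
del 'a' → {'d': 7, 'p': 7, 'i': 2, 'j': 8, 'v': 7, 'y': 0, 'n': 8}
tbl['t'] = tbl['v']+1 = 8 → {'d': 7, 'p': 7, 'i': 2, 'j': 8, 'v': 7, 'y': 0, 'n': 8, 't': 8}
del 'i' → {'d': 7, 'p': 7, 'j': 8, 'v': 7, 'y': 0, 'n': 8, 't': 8}

{'d': 7, 'p': 7, 'j': 8, 'v': 7, 'y': 0, 'n': 8, 't': 8}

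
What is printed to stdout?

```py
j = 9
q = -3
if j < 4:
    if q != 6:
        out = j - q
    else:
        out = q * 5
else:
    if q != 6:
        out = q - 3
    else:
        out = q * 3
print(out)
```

j=9, q=-3
j < 4 is False; q != 6 is True
→ out = q - 3 = -6

-6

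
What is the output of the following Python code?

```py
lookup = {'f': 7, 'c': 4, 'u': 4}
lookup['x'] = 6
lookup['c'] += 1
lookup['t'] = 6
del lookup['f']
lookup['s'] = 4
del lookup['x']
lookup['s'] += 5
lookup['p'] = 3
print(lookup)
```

lookup['x'] = 6 → {'f': 7, 'c': 4, 'u': 4, 'x': 6}
lookup['c'] = 4+1 = 5 → {'f': 7, 'c': 5, 'u': 4, 'x': 6}
lookup['t'] = 6 → {'f': 7, 'c': 5, 'u': 4, 'x': 6, 't': 6}
del 'f' → {'c': 5, 'u': 4, 'x': 6, 't': 6}
lookup['s'] = 4 → {'c': 5, 'u': 4, 'x': 6, 't': 6, 's': 4}
del 'x' → {'c': 5, 'u': 4, 't': 6, 's': 4}
lookup['s'] = 4+5 = 9 → {'c': 5, 'u': 4, 't': 6, 's': 9}
lookup['p'] = 3 → {'c': 5, 'u': 4, 't': 6, 's': 9, 'p': 3}

{'c': 5, 'u': 4, 't': 6, 's': 9, 'p': 3}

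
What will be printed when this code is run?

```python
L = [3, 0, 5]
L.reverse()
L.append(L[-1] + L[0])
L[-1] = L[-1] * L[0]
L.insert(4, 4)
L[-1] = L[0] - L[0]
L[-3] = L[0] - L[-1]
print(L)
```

reverse → [5, 0, 3]
append L[-1]+L[0] = 3+5 = 8 → [5, 0, 3, 8]
L[-1] = L[-1]*L[0] = 8*5 = 40 → [5, 0, 3, 40]
insert 4 at 4 → [5, 0, 3, 40, 4]
L[-1] = L[0]-L[0] = 5-5 = 0 → [5, 0, 3, 40, 0]
L[-3] = L[0]-L[-1] = 5-0 = 5 → [5, 0, 5, 40, 0]

[5, 0, 5, 40, 0]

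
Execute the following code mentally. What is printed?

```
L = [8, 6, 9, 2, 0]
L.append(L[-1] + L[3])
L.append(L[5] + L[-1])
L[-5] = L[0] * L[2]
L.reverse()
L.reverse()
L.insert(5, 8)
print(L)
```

[8, 6, 72, 2, 0, 8, 2, 4]

append L[-1]+L[3] = 0+2 = 2 → [8, 6, 9, 2, 0, 2]
append L[5]+L[-1] = 2+2 = 4 → [8, 6, 9, 2, 0, 2, 4]
L[-5] = L[0]*L[2] = 8*9 = 72 → [8, 6, 72, 2, 0, 2, 4]
reverse → [4, 2, 0, 2, 72, 6, 8]
reverse → [8, 6, 72, 2, 0, 2, 4]
insert 8 at 5 → [8, 6, 72, 2, 0, 8, 2, 4]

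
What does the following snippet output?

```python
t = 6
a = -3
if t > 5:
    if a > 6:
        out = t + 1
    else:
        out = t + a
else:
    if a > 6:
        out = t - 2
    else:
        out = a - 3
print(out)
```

3

t=6, a=-3
t > 5 is True; a > 6 is False
→ out = t + a = 3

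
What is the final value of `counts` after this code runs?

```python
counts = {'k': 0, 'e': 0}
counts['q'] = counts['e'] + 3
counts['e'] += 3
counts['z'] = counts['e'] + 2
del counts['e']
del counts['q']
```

counts['q'] = counts['e']+3 = 3 → {'k': 0, 'e': 0, 'q': 3}
counts['e'] = 0+3 = 3 → {'k': 0, 'e': 3, 'q': 3}
counts['z'] = counts['e']+2 = 5 → {'k': 0, 'e': 3, 'q': 3, 'z': 5}
del 'e' → {'k': 0, 'q': 3, 'z': 5}
del 'q' → {'k': 0, 'z': 5}

{'k': 0, 'z': 5}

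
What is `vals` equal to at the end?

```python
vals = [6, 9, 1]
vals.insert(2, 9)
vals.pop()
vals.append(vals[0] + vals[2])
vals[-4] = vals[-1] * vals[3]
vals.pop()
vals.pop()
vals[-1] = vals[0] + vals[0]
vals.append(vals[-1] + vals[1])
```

[225, 450, 900]

insert 9 at 2 → [6, 9, 9, 1]
pop() removes 1 → [6, 9, 9]
append vals[0]+vals[2] = 6+9 = 15 → [6, 9, 9, 15]
vals[-4] = vals[-1]*vals[3] = 15*15 = 225 → [225, 9, 9, 15]
pop() removes 15 → [225, 9, 9]
pop() removes 9 → [225, 9]
vals[-1] = vals[0]+vals[0] = 225+225 = 450 → [225, 450]
append vals[-1]+vals[1] = 450+450 = 900 → [225, 450, 900]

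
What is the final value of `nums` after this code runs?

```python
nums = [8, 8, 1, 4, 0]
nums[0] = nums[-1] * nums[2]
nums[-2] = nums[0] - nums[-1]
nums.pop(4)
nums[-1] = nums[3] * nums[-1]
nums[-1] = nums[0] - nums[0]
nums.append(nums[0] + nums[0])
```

[0, 8, 1, 0, 0]

nums[0] = nums[-1]*nums[2] = 0*1 = 0 → [0, 8, 1, 4, 0]
nums[-2] = nums[0]-nums[-1] = 0-0 = 0 → [0, 8, 1, 0, 0]
pop(4) removes 0 → [0, 8, 1, 0]
nums[-1] = nums[3]*nums[-1] = 0*0 = 0 → [0, 8, 1, 0]
nums[-1] = nums[0]-nums[0] = 0-0 = 0 → [0, 8, 1, 0]
append nums[0]+nums[0] = 0+0 = 0 → [0, 8, 1, 0, 0]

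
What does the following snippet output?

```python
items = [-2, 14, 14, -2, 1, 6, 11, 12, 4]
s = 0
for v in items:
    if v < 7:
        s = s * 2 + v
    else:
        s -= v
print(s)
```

-522

v=-2: <7, s = 0*2+(-2) = -2
v=14: not <7, s = (-2)-14 = -16
v=14: not <7, s = (-16)-14 = -30
v=-2: <7, s = (-30)*2+(-2) = -62
v=1: <7, s = (-62)*2+1 = -123
v=6: <7, s = (-123)*2+6 = -240
v=11: not <7, s = (-240)-11 = -251
v=12: not <7, s = (-251)-12 = -263
v=4: <7, s = (-263)*2+4 = -522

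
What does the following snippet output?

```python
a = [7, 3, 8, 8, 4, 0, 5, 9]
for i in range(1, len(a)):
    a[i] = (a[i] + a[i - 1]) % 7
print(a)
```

[7, 3, 4, 5, 2, 2, 0, 2]

i=1: a[1] = (3+7)%7 = 3 → [7, 3, 8, 8, 4, 0, 5, 9]
i=2: a[2] = (8+3)%7 = 4 → [7, 3, 4, 8, 4, 0, 5, 9]
i=3: a[3] = (8+4)%7 = 5 → [7, 3, 4, 5, 4, 0, 5, 9]
i=4: a[4] = (4+5)%7 = 2 → [7, 3, 4, 5, 2, 0, 5, 9]
i=5: a[5] = (0+2)%7 = 2 → [7, 3, 4, 5, 2, 2, 5, 9]
i=6: a[6] = (5+2)%7 = 0 → [7, 3, 4, 5, 2, 2, 0, 9]
i=7: a[7] = (9+0)%7 = 2 → [7, 3, 4, 5, 2, 2, 0, 2]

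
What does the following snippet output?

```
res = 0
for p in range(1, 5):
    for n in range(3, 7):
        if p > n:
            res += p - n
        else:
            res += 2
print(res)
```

31

p=1,n=3: not 1>3, res = 0+2 = 2
p=1,n=4: not 1>4, res = 2+2 = 4
p=1,n=5: not 1>5, res = 4+2 = 6
p=1,n=6: not 1>6, res = 6+2 = 8
p=2,n=3: not 2>3, res = 8+2 = 10
p=2,n=4: not 2>4, res = 10+2 = 12
p=2,n=5: not 2>5, res = 12+2 = 14
p=2,n=6: not 2>6, res = 14+2 = 16
p=3,n=3: not 3>3, res = 16+2 = 18
p=3,n=4: not 3>4, res = 18+2 = 20
p=3,n=5: not 3>5, res = 20+2 = 22
p=3,n=6: not 3>6, res = 22+2 = 24
p=4,n=3: 4>3, res = 24+1 = 25
p=4,n=4: not 4>4, res = 25+2 = 27
p=4,n=5: not 4>5, res = 27+2 = 29
p=4,n=6: not 4>6, res = 29+2 = 31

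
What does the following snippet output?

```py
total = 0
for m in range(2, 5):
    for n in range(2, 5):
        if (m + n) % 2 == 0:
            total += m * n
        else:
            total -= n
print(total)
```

m=2,n=2: even sum, total = 0+4 = 4
m=2,n=3: odd sum, total = 4-3 = 1
m=2,n=4: even sum, total = 1+8 = 9
m=3,n=2: odd sum, total = 9-2 = 7
m=3,n=3: even sum, total = 7+9 = 16
m=3,n=4: odd sum, total = 16-4 = 12
m=4,n=2: even sum, total = 12+8 = 20
m=4,n=3: odd sum, total = 20-3 = 17
m=4,n=4: even sum, total = 17+16 = 33

33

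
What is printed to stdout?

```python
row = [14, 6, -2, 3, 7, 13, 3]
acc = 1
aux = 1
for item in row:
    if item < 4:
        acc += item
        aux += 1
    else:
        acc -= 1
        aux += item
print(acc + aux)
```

45

item=14: not <4, acc = 1-1 = 0; aux=15
item=6: not <4, acc = 0-1 = -1; aux=21
item=-2: <4, acc = (-1)+(-2) = -3; aux=22
item=3: <4, acc = (-3)+3 = 0; aux=23
item=7: not <4, acc = 0-1 = -1; aux=30
item=13: not <4, acc = (-1)-1 = -2; aux=43
item=3: <4, acc = (-2)+3 = 1; aux=44
acc+aux = 1+44 = 45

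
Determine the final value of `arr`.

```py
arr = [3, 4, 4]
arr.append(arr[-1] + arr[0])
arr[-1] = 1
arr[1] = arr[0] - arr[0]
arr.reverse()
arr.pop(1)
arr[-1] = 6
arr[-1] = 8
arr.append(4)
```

[1, 0, 8, 4]

append arr[-1]+arr[0] = 4+3 = 7 → [3, 4, 4, 7]
arr[-1] = 1 → [3, 4, 4, 1]
arr[1] = arr[0]-arr[0] = 3-3 = 0 → [3, 0, 4, 1]
reverse → [1, 4, 0, 3]
pop(1) removes 4 → [1, 0, 3]
arr[-1] = 6 → [1, 0, 6]
arr[-1] = 8 → [1, 0, 8]
append 4 → [1, 0, 8, 4]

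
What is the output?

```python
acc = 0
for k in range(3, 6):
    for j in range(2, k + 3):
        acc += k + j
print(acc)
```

123

k=3,j=2: acc = 0+5 = 5
k=3,j=3: acc = 5+6 = 11
k=3,j=4: acc = 11+7 = 18
k=3,j=5: acc = 18+8 = 26
k=4,j=2: acc = 26+6 = 32
k=4,j=3: acc = 32+7 = 39
k=4,j=4: acc = 39+8 = 47
k=4,j=5: acc = 47+9 = 56
k=4,j=6: acc = 56+10 = 66
k=5,j=2: acc = 66+7 = 73
k=5,j=3: acc = 73+8 = 81
k=5,j=4: acc = 81+9 = 90
k=5,j=5: acc = 90+10 = 100
k=5,j=6: acc = 100+11 = 111
k=5,j=7: acc = 111+12 = 123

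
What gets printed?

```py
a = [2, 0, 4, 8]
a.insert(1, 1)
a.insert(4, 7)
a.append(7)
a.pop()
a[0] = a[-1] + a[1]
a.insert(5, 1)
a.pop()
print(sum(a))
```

insert 1 at 1 → [2, 1, 0, 4, 8]
insert 7 at 4 → [2, 1, 0, 4, 7, 8]
append 7 → [2, 1, 0, 4, 7, 8, 7]
pop() removes 7 → [2, 1, 0, 4, 7, 8]
a[0] = a[-1]+a[1] = 8+1 = 9 → [9, 1, 0, 4, 7, 8]
insert 1 at 5 → [9, 1, 0, 4, 7, 1, 8]
pop() removes 8 → [9, 1, 0, 4, 7, 1]
sum = 22

22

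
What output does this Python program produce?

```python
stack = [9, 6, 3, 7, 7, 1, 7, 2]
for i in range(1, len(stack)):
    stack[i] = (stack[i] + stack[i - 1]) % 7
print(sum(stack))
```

i=1: stack[1] = (6+9)%7 = 1 → [9, 1, 3, 7, 7, 1, 7, 2]
i=2: stack[2] = (3+1)%7 = 4 → [9, 1, 4, 7, 7, 1, 7, 2]
i=3: stack[3] = (7+4)%7 = 4 → [9, 1, 4, 4, 7, 1, 7, 2]
i=4: stack[4] = (7+4)%7 = 4 → [9, 1, 4, 4, 4, 1, 7, 2]
i=5: stack[5] = (1+4)%7 = 5 → [9, 1, 4, 4, 4, 5, 7, 2]
i=6: stack[6] = (7+5)%7 = 5 → [9, 1, 4, 4, 4, 5, 5, 2]
i=7: stack[7] = (2+5)%7 = 0 → [9, 1, 4, 4, 4, 5, 5, 0]
sum = 32

32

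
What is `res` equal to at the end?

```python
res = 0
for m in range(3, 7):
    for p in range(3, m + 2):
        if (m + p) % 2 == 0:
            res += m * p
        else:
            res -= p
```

88

m=3,p=3: even sum, res = 0+9 = 9
m=3,p=4: odd sum, res = 9-4 = 5
m=4,p=3: odd sum, res = 5-3 = 2
m=4,p=4: even sum, res = 2+16 = 18
m=4,p=5: odd sum, res = 18-5 = 13
m=5,p=3: even sum, res = 13+15 = 28
m=5,p=4: odd sum, res = 28-4 = 24
m=5,p=5: even sum, res = 24+25 = 49
m=5,p=6: odd sum, res = 49-6 = 43
m=6,p=3: odd sum, res = 43-3 = 40
m=6,p=4: even sum, res = 40+24 = 64
m=6,p=5: odd sum, res = 64-5 = 59
m=6,p=6: even sum, res = 59+36 = 95
m=6,p=7: odd sum, res = 95-7 = 88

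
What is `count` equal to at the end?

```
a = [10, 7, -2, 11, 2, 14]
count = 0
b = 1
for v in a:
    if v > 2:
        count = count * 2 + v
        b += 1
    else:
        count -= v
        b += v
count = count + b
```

v=10: >2, count = 0*2+10 = 10; b=2
v=7: >2, count = 10*2+7 = 27; b=3
v=-2: not >2, count = 27-(-2) = 29; b=1
v=11: >2, count = 29*2+11 = 69; b=2
v=2: not >2, count = 69-2 = 67; b=4
v=14: >2, count = 67*2+14 = 148; b=5
count+b = 148+5 = 153

153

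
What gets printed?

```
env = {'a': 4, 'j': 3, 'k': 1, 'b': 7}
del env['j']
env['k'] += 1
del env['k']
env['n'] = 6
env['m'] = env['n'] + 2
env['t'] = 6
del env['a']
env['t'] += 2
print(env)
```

del 'j' → {'a': 4, 'k': 1, 'b': 7}
env['k'] = 1+1 = 2 → {'a': 4, 'k': 2, 'b': 7}
del 'k' → {'a': 4, 'b': 7}
env['n'] = 6 → {'a': 4, 'b': 7, 'n': 6}
env['m'] = env['n']+2 = 8 → {'a': 4, 'b': 7, 'n': 6, 'm': 8}
env['t'] = 6 → {'a': 4, 'b': 7, 'n': 6, 'm': 8, 't': 6}
del 'a' → {'b': 7, 'n': 6, 'm': 8, 't': 6}
env['t'] = 6+2 = 8 → {'b': 7, 'n': 6, 'm': 8, 't': 8}

{'b': 7, 'n': 6, 'm': 8, 't': 8}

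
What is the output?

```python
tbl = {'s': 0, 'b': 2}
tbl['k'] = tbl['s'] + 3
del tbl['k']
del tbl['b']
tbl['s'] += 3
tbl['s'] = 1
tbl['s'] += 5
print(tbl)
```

{'s': 6}

tbl['k'] = tbl['s']+3 = 3 → {'s': 0, 'b': 2, 'k': 3}
del 'k' → {'s': 0, 'b': 2}
del 'b' → {'s': 0}
tbl['s'] = 0+3 = 3 → {'s': 3}
tbl['s'] = 1 → {'s': 1}
tbl['s'] = 1+5 = 6 → {'s': 6}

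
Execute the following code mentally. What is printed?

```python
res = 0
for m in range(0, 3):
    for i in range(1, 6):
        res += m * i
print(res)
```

45

m=0,i=1: res = 0+0 = 0
m=0,i=2: res = 0+0 = 0
m=0,i=3: res = 0+0 = 0
m=0,i=4: res = 0+0 = 0
m=0,i=5: res = 0+0 = 0
m=1,i=1: res = 0+1 = 1
m=1,i=2: res = 1+2 = 3
m=1,i=3: res = 3+3 = 6
m=1,i=4: res = 6+4 = 10
m=1,i=5: res = 10+5 = 15
m=2,i=1: res = 15+2 = 17
m=2,i=2: res = 17+4 = 21
m=2,i=3: res = 21+6 = 27
m=2,i=4: res = 27+8 = 35
m=2,i=5: res = 35+10 = 45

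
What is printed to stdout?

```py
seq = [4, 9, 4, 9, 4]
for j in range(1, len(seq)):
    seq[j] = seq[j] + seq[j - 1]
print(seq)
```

j=1: seq[1] = 9+4 = 13 → [4, 13, 4, 9, 4]
j=2: seq[2] = 4+13 = 17 → [4, 13, 17, 9, 4]
j=3: seq[3] = 9+17 = 26 → [4, 13, 17, 26, 4]
j=4: seq[4] = 4+26 = 30 → [4, 13, 17, 26, 30]

[4, 13, 17, 26, 30]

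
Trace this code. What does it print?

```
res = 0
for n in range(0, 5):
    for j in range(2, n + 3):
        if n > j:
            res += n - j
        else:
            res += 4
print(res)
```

52

n=0,j=2: not 0>2, res = 0+4 = 4
n=1,j=2: not 1>2, res = 4+4 = 8
n=1,j=3: not 1>3, res = 8+4 = 12
n=2,j=2: not 2>2, res = 12+4 = 16
n=2,j=3: not 2>3, res = 16+4 = 20
n=2,j=4: not 2>4, res = 20+4 = 24
n=3,j=2: 3>2, res = 24+1 = 25
n=3,j=3: not 3>3, res = 25+4 = 29
n=3,j=4: not 3>4, res = 29+4 = 33
n=3,j=5: not 3>5, res = 33+4 = 37
n=4,j=2: 4>2, res = 37+2 = 39
n=4,j=3: 4>3, res = 39+1 = 40
n=4,j=4: not 4>4, res = 40+4 = 44
n=4,j=5: not 4>5, res = 44+4 = 48
n=4,j=6: not 4>6, res = 48+4 = 52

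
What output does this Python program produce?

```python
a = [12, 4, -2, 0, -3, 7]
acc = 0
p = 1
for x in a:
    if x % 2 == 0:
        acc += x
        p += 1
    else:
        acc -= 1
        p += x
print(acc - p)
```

3

x=12: even, acc = 0+12 = 12; p=2
x=4: even, acc = 12+4 = 16; p=3
x=-2: even, acc = 16+(-2) = 14; p=4
x=0: even, acc = 14+0 = 14; p=5
x=-3: not even, acc = 14-1 = 13; p=2
x=7: not even, acc = 13-1 = 12; p=9
acc-p = 12-9 = 3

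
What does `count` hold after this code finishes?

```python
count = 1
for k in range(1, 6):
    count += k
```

16

k=1: count = 1+1 = 2
k=2: count = 2+2 = 4
k=3: count = 4+3 = 7
k=4: count = 7+4 = 11
k=5: count = 11+5 = 16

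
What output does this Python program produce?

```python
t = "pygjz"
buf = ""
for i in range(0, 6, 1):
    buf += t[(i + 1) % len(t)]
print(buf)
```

ygjzpy

i=0: add t[1]='y' → 'y'
i=1: add t[2]='g' → 'yg'
i=2: add t[3]='j' → 'ygj'
i=3: add t[4]='z' → 'ygjz'
i=4: add t[0]='p' → 'ygjzp'
i=5: add t[1]='y' → 'ygjzpy'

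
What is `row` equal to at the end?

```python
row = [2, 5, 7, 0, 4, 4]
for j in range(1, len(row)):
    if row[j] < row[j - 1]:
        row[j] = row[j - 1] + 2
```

[2, 5, 7, 9, 11, 13]

j=1: 5>=2, unchanged → [2, 5, 7, 0, 4, 4]
j=2: 7>=5, unchanged → [2, 5, 7, 0, 4, 4]
j=3: 0<7, row[3] = 7+2 = 9 → [2, 5, 7, 9, 4, 4]
j=4: 4<9, row[4] = 9+2 = 11 → [2, 5, 7, 9, 11, 4]
j=5: 4<11, row[5] = 11+2 = 13 → [2, 5, 7, 9, 11, 13]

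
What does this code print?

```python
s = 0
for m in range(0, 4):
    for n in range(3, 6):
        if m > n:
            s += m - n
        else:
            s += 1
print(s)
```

m=0,n=3: not 0>3, s = 0+1 = 1
m=0,n=4: not 0>4, s = 1+1 = 2
m=0,n=5: not 0>5, s = 2+1 = 3
m=1,n=3: not 1>3, s = 3+1 = 4
m=1,n=4: not 1>4, s = 4+1 = 5
m=1,n=5: not 1>5, s = 5+1 = 6
m=2,n=3: not 2>3, s = 6+1 = 7
m=2,n=4: not 2>4, s = 7+1 = 8
m=2,n=5: not 2>5, s = 8+1 = 9
m=3,n=3: not 3>3, s = 9+1 = 10
m=3,n=4: not 3>4, s = 10+1 = 11
m=3,n=5: not 3>5, s = 11+1 = 12

12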